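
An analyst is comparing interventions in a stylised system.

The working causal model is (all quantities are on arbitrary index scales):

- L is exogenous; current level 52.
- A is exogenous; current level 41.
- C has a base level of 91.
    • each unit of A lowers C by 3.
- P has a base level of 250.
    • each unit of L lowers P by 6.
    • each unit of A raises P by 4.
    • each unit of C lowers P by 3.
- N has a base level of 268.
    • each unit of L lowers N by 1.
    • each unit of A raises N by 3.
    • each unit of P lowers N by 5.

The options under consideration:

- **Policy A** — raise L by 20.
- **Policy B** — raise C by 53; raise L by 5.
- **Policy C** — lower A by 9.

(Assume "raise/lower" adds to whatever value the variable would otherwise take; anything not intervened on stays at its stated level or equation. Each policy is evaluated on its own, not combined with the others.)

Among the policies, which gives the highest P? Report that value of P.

81

Policy A (L + 20):
  L = 52 + 20 = 72
  A = 41
  C = 91 − 3·41 = -32
  P = 250 − 6·72 + 4·41 − 3·(-32) = 78
Policy B (C + 53, L + 5):
  L = 52 + 5 = 57
  A = 41
  C = 91 − 3·41 (+53 from intervention) = 21
  P = 250 − 6·57 + 4·41 − 3·21 = 9
Policy C (A − 9):
  L = 52
  A = 41 − 9 = 32
  C = 91 − 3·32 = -5
  P = 250 − 6·52 + 4·32 − 3·(-5) = 81
Comparing — Policy A: P=78, Policy B: P=9, Policy C: P=81. Highest is 81 (Policy C).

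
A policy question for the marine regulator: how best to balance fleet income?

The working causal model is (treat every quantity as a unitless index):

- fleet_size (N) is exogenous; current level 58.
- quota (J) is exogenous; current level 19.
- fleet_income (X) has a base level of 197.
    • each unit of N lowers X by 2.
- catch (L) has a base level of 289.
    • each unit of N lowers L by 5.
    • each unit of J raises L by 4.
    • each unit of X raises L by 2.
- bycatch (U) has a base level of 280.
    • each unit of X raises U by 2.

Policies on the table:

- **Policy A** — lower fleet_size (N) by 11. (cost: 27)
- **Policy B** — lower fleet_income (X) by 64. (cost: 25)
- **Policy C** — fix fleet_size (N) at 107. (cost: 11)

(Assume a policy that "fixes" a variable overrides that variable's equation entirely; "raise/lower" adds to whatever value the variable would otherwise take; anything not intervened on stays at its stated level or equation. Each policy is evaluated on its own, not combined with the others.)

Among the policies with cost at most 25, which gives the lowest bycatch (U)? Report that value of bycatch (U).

246

Policy B (X − 64):
  N = 58
  X = 197 − 2·58 (−64 from intervention) = 17
  U = 280 + 2·17 = 314
Policy C (N := 107):
  N = 107
  X = 197 − 2·107 = -17
  U = 280 + 2·(-17) = 246
Comparing — Policy B: U=314, Policy C: U=246. Lowest is 246 (Policy C).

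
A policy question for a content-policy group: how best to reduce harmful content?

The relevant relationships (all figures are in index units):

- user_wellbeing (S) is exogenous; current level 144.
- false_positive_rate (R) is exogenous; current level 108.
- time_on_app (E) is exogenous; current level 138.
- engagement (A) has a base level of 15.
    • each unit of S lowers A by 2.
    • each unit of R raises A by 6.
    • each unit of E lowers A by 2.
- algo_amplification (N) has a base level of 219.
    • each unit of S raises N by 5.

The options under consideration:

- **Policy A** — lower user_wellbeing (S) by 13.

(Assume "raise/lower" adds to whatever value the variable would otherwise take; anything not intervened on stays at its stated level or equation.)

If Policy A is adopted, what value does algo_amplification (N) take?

Policy A (S − 13):
  S = 144 − 13 = 131
  N = 219 + 5·131 = 874

874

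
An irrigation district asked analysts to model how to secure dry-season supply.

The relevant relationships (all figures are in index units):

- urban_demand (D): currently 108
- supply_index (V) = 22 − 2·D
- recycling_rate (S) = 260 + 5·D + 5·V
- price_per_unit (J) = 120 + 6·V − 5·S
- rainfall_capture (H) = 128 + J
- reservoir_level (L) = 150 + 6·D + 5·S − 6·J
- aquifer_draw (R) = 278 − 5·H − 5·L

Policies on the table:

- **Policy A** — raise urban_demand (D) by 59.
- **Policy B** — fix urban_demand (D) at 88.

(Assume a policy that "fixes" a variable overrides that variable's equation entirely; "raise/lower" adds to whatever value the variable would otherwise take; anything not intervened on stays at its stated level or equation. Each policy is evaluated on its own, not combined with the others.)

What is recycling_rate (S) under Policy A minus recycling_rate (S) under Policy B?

Policy A (D + 59):
  D = 108 + 59 = 167
  V = 22 − 2·167 = -312
  S = 260 + 5·167 + 5·(-312) = -465
Policy B (D := 88):
  D = 88
  V = 22 − 2·88 = -154
  S = 260 + 5·88 + 5·(-154) = -70
S: -465 − (-70) = -395

-395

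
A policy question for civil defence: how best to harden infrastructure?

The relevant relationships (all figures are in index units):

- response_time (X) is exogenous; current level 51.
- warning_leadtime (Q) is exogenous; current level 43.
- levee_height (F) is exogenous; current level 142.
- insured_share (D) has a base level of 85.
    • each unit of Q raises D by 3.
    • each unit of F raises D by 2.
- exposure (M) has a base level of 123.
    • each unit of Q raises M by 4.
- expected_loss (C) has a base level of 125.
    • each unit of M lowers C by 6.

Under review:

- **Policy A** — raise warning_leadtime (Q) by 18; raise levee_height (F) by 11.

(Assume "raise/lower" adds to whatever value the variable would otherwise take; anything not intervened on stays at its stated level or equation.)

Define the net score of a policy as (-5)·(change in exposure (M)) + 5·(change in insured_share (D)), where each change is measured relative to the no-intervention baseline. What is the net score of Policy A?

Baseline:
  Q = 43
  F = 142
  D = 85 + 3·43 + 2·142 = 498
  M = 123 + 4·43 = 295
Policy A (Q + 18, F + 11):
  Q = 43 + 18 = 61
  F = 142 + 11 = 153
  D = 85 + 3·61 + 2·153 = 574
  M = 123 + 4·61 = 367
ΔM = 367 − 295 = 72; ΔD = 574 − 498 = 76
Score = (-5)·72 + 5·76 = 20

20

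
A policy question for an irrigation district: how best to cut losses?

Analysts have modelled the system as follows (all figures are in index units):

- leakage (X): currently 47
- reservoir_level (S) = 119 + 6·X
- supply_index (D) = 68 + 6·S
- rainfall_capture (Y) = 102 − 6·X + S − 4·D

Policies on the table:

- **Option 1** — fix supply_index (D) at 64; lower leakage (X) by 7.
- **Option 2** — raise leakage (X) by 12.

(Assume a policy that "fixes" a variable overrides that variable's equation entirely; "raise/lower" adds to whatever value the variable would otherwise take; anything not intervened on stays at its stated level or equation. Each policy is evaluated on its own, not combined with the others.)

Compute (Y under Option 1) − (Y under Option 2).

Option 1 (D := 64, X − 7):
  X = 47 − 7 = 40
  S = 119 + 6·40 = 359
  D = 64
  Y = 102 − 6·40 + 359 − 4·64 = -35
Option 2 (X + 12):
  X = 47 + 12 = 59
  S = 119 + 6·59 = 473
  D = 68 + 6·473 = 2906
  Y = 102 − 6·59 + 473 − 4·2906 = -11403
Y: -35 − (-11403) = 11368

11368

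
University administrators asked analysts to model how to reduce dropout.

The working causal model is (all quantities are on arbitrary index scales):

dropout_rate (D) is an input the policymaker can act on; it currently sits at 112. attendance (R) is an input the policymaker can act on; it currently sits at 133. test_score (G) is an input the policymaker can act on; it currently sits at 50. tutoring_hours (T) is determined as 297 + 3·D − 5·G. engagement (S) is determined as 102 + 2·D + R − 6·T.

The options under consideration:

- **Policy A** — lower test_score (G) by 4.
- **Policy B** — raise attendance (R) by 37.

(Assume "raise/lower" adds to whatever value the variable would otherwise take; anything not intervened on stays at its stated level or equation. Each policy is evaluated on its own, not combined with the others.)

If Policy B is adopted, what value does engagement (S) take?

-1802

Policy B (R + 37):
  D = 112
  R = 133 + 37 = 170
  G = 50
  T = 297 + 3·112 − 5·50 = 383
  S = 102 + 2·112 + 170 − 6·383 = -1802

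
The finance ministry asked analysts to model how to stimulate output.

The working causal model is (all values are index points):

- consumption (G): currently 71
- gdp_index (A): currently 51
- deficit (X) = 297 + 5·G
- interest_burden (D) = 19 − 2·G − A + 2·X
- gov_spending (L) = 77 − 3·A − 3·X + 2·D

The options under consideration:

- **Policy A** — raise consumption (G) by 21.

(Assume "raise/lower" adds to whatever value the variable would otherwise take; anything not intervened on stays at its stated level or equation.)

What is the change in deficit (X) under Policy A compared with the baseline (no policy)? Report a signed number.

105

Baseline:
  G = 71
  X = 297 + 5·71 = 652
Policy A (G + 21):
  G = 71 + 21 = 92
  X = 297 + 5·92 = 757
Change in X: 757 − 652 = 105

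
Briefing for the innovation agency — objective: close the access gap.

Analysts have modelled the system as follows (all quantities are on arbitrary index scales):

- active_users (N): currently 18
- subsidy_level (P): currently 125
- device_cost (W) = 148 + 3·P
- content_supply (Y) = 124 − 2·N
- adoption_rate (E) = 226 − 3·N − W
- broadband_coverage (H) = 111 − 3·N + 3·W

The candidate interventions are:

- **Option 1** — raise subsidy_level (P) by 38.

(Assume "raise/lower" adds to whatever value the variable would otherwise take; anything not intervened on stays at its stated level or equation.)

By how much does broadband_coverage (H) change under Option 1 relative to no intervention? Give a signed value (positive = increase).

342

Baseline:
  N = 18
  P = 125
  W = 148 + 3·125 = 523
  H = 111 − 3·18 + 3·523 = 1626
Option 1 (P + 38):
  N = 18
  P = 125 + 38 = 163
  W = 148 + 3·163 = 637
  H = 111 − 3·18 + 3·637 = 1968
Change in H: 1968 − 1626 = 342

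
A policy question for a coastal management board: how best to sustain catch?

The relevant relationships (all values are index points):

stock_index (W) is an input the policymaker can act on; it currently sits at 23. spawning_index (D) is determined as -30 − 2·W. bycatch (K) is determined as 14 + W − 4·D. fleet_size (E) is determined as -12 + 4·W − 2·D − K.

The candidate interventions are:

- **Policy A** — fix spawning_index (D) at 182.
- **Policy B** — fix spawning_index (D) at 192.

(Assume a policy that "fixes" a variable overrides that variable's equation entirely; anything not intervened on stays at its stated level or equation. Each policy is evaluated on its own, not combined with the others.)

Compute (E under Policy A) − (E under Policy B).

Policy A (D := 182):
  W = 23
  D = 182
  K = 14 + 23 − 4·182 = -691
  E = -12 + 4·23 − 2·182 − (-691) = 407
Policy B (D := 192):
  W = 23
  D = 192
  K = 14 + 23 − 4·192 = -731
  E = -12 + 4·23 − 2·192 − (-731) = 427
E: 407 − 427 = -20

-20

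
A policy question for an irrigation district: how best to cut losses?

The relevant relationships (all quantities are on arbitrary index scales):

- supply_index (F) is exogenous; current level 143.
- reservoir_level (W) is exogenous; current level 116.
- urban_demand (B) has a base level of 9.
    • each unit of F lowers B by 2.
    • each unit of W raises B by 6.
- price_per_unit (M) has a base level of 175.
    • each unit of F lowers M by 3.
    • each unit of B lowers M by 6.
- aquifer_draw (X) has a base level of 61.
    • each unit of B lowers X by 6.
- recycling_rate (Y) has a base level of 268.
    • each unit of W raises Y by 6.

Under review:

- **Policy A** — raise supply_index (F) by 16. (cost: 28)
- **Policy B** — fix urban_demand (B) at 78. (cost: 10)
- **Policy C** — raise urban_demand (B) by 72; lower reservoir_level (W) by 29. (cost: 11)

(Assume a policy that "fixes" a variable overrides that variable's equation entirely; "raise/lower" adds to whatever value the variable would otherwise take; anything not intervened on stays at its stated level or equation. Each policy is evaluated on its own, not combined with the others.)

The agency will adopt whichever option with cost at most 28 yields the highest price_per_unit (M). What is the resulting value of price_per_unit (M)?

-722

Policy A (F + 16):
  F = 143 + 16 = 159
  W = 116
  B = 9 − 2·159 + 6·116 = 387
  M = 175 − 3·159 − 6·387 = -2624
Policy B (B := 78):
  F = 143
  W = 116
  B = 78
  M = 175 − 3·143 − 6·78 = -722
Policy C (B + 72, W − 29):
  F = 143
  W = 116 − 29 = 87
  B = 9 − 2·143 + 6·87 (+72 from intervention) = 317
  M = 175 − 3·143 − 6·317 = -2156
Comparing — Policy A: M=-2624, Policy B: M=-722, Policy C: M=-2156. Highest is -722 (Policy B).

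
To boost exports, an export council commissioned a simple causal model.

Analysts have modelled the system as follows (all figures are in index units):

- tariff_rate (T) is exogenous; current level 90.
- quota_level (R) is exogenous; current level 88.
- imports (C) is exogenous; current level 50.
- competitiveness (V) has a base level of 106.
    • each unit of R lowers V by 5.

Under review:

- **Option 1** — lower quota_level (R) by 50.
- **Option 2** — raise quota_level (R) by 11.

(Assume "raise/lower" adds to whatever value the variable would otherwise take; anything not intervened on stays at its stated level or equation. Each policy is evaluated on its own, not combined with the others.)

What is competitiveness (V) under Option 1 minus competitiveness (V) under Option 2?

305

Option 1 (R − 50):
  R = 88 − 50 = 38
  V = 106 − 5·38 = -84
Option 2 (R + 11):
  R = 88 + 11 = 99
  V = 106 − 5·99 = -389
V: -84 − (-389) = 305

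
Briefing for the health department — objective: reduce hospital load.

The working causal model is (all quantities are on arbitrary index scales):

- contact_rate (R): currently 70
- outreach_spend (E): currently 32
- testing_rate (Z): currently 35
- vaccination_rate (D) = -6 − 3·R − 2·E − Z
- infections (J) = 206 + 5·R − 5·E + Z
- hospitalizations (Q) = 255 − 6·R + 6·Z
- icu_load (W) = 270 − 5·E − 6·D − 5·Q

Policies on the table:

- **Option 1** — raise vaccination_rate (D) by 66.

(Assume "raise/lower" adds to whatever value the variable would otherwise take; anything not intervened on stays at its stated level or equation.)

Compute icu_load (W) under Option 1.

Option 1 (D + 66):
  R = 70
  E = 32
  Z = 35
  D = -6 − 3·70 − 2·32 − 35 (+66 from intervention) = -249
  Q = 255 − 6·70 + 6·35 = 45
  W = 270 − 5·32 − 6·(-249) − 5·45 = 1379

1379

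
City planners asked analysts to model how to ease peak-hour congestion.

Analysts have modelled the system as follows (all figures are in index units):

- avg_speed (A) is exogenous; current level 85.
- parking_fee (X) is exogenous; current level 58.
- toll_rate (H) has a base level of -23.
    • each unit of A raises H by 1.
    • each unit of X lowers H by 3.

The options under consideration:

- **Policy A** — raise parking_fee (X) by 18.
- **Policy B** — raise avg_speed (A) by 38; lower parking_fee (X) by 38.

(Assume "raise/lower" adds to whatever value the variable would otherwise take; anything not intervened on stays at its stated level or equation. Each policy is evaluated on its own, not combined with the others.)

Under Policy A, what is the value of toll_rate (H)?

-166

Policy A (X + 18):
  A = 85
  X = 58 + 18 = 76
  H = -23 + 85 − 3·76 = -166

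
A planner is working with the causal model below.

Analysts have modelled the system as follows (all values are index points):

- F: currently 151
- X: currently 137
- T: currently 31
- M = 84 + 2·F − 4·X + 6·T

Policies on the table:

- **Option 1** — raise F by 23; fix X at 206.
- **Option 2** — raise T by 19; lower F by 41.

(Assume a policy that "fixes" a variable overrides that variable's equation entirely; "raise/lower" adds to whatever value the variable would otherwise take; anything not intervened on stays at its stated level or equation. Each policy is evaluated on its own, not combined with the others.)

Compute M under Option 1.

-206

Option 1 (F + 23, X := 206):
  F = 151 + 23 = 174
  X = 206
  T = 31
  M = 84 + 2·174 − 4·206 + 6·31 = -206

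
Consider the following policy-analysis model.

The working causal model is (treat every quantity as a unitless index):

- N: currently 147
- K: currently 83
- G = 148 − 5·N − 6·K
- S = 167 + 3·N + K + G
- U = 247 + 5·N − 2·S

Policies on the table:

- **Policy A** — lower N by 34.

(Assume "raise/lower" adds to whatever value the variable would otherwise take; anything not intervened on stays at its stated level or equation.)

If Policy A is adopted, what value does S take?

-326

Policy A (N − 34):
  N = 147 − 34 = 113
  K = 83
  G = 148 − 5·113 − 6·83 = -915
  S = 167 + 3·113 + 83 + (-915) = -326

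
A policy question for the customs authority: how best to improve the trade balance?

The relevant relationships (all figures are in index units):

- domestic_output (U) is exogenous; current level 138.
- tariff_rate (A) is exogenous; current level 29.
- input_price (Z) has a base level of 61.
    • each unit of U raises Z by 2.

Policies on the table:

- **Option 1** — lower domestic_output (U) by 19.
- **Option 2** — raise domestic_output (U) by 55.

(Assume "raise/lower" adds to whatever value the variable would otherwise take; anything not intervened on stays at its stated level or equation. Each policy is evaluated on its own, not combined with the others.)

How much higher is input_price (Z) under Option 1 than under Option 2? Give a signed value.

Option 1 (U − 19):
  U = 138 − 19 = 119
  Z = 61 + 2·119 = 299
Option 2 (U + 55):
  U = 138 + 55 = 193
  Z = 61 + 2·193 = 447
Z: 299 − 447 = -148

-148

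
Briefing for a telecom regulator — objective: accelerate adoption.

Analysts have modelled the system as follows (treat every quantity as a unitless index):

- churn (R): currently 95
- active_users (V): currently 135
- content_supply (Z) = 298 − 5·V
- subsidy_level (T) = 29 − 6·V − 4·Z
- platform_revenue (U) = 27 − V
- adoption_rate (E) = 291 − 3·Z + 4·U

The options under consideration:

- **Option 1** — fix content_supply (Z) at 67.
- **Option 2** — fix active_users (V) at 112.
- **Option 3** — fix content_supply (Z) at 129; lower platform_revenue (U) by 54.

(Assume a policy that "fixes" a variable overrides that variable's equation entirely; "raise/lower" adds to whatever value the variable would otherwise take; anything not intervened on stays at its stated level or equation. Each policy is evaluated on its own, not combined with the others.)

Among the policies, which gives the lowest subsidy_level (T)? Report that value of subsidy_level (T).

Option 1 (Z := 67):
  V = 135
  Z = 67
  T = 29 − 6·135 − 4·67 = -1049
Option 2 (V := 112):
  V = 112
  Z = 298 − 5·112 = -262
  T = 29 − 6·112 − 4·(-262) = 405
Option 3 (Z := 129, U − 54):
  V = 135
  Z = 129
  T = 29 − 6·135 − 4·129 = -1297
Comparing — Option 1: T=-1049, Option 2: T=405, Option 3: T=-1297. Lowest is -1297 (Option 3).

-1297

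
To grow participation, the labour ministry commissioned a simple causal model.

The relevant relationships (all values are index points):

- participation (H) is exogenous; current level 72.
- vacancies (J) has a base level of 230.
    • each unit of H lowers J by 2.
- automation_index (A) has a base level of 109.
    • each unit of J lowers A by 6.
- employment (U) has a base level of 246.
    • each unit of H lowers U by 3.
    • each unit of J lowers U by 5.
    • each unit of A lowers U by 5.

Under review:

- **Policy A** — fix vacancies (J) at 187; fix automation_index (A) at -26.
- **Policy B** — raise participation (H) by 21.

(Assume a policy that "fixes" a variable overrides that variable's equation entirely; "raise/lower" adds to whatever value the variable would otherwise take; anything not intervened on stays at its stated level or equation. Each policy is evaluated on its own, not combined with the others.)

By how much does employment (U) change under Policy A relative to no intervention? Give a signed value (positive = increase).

Baseline:
  H = 72
  J = 230 − 2·72 = 86
  A = 109 − 6·86 = -407
  U = 246 − 3·72 − 5·86 − 5·(-407) = 1635
Policy A (J := 187, A := -26):
  H = 72
  J = 187
  A = -26
  U = 246 − 3·72 − 5·187 − 5·(-26) = -775
Change in U: -775 − 1635 = -2410

-2410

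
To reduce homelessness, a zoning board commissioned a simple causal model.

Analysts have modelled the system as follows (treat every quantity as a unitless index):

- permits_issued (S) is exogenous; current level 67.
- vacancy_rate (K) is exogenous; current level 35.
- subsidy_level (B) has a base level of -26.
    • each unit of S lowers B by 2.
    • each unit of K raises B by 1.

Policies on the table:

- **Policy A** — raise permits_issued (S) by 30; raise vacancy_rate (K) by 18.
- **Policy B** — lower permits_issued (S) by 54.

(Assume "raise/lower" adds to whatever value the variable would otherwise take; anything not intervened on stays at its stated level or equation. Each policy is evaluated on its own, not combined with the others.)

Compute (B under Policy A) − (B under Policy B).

-150

Policy A (S + 30, K + 18):
  S = 67 + 30 = 97
  K = 35 + 18 = 53
  B = -26 − 2·97 + 53 = -167
Policy B (S − 54):
  S = 67 − 54 = 13
  K = 35
  B = -26 − 2·13 + 35 = -17
B: -167 − (-17) = -150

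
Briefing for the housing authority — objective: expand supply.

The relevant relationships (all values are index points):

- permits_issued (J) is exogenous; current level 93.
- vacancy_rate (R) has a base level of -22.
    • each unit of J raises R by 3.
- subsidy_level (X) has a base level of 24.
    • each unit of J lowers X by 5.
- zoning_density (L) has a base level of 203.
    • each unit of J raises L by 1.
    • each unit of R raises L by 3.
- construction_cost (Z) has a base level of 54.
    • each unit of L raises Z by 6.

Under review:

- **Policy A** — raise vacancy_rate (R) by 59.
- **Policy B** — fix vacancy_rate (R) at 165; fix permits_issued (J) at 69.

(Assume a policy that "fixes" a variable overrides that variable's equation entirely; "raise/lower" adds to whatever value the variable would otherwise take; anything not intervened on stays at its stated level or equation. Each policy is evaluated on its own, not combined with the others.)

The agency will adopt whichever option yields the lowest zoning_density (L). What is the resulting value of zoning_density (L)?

Policy A (R + 59):
  J = 93
  R = -22 + 3·93 (+59 from intervention) = 316
  L = 203 + 93 + 3·316 = 1244
Policy B (R := 165, J := 69):
  J = 69
  R = 165
  L = 203 + 69 + 3·165 = 767
Comparing — Policy A: L=1244, Policy B: L=767. Lowest is 767 (Policy B).

767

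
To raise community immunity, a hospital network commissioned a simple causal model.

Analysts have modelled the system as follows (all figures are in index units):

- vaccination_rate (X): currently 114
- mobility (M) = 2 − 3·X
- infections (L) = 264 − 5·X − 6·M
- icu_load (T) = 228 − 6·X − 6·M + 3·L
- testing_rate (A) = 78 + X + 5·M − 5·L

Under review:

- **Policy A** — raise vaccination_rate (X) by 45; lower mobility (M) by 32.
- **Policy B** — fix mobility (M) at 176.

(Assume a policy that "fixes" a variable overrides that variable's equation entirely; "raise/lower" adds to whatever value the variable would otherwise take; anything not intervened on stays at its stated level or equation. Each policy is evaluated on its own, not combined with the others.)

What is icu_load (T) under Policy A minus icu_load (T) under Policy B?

15447

Policy A (X + 45, M − 32):
  X = 114 + 45 = 159
  M = 2 − 3·159 (−32 from intervention) = -507
  L = 264 − 5·159 − 6·(-507) = 2511
  T = 228 − 6·159 − 6·(-507) + 3·2511 = 9849
Policy B (M := 176):
  X = 114
  M = 176
  L = 264 − 5·114 − 6·176 = -1362
  T = 228 − 6·114 − 6·176 + 3·(-1362) = -5598
T: 9849 − (-5598) = 15447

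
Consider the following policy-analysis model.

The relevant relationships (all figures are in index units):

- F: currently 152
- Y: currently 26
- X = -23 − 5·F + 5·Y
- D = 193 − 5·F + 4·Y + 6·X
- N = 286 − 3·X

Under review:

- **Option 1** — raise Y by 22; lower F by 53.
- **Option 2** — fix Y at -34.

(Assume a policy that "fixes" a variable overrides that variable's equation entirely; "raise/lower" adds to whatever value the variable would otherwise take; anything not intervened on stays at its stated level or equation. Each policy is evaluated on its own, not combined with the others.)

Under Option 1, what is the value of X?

Option 1 (Y + 22, F − 53):
  F = 152 − 53 = 99
  Y = 26 + 22 = 48
  X = -23 − 5·99 + 5·48 = -278

-278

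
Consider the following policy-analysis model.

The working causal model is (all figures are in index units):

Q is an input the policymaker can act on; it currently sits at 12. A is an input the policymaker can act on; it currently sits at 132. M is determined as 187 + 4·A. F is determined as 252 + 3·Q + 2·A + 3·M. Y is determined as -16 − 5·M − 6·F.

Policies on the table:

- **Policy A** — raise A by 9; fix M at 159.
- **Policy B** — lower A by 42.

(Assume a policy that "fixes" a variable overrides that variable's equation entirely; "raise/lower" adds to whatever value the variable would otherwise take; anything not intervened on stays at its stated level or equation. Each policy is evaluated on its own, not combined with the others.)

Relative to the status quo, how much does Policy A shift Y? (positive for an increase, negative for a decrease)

12680

Baseline:
  Q = 12
  A = 132
  M = 187 + 4·132 = 715
  F = 252 + 3·12 + 2·132 + 3·715 = 2697
  Y = -16 − 5·715 − 6·2697 = -19773
Policy A (A + 9, M := 159):
  Q = 12
  A = 132 + 9 = 141
  M = 159
  F = 252 + 3·12 + 2·141 + 3·159 = 1047
  Y = -16 − 5·159 − 6·1047 = -7093
Change in Y: -7093 − (-19773) = 12680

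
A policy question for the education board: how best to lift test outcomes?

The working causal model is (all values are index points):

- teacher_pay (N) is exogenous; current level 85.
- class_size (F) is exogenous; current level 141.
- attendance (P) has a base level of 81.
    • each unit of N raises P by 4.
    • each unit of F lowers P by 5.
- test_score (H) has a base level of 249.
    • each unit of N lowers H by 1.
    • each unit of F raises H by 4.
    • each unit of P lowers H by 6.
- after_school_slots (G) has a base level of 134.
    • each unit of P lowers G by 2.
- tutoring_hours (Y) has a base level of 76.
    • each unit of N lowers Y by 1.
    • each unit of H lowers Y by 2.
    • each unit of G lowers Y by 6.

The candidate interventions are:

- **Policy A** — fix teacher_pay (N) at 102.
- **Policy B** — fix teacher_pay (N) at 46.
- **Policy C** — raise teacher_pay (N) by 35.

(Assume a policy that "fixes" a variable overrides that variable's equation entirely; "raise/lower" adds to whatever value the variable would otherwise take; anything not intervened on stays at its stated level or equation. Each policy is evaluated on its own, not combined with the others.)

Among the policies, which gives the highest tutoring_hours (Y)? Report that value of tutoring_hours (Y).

-5690

Policy A (N := 102):
  N = 102
  F = 141
  P = 81 + 4·102 − 5·141 = -216
  H = 249 − 102 + 4·141 − 6·(-216) = 2007
  G = 134 − 2·(-216) = 566
  Y = 76 − 102 − 2·2007 − 6·566 = -7436
Policy B (N := 46):
  N = 46
  F = 141
  P = 81 + 4·46 − 5·141 = -440
  H = 249 − 46 + 4·141 − 6·(-440) = 3407
  G = 134 − 2·(-440) = 1014
  Y = 76 − 46 − 2·3407 − 6·1014 = -12868
Policy C (N + 35):
  N = 85 + 35 = 120
  F = 141
  P = 81 + 4·120 − 5·141 = -144
  H = 249 − 120 + 4·141 − 6·(-144) = 1557
  G = 134 − 2·(-144) = 422
  Y = 76 − 120 − 2·1557 − 6·422 = -5690
Comparing — Policy A: Y=-7436, Policy B: Y=-12868, Policy C: Y=-5690. Highest is -5690 (Policy C).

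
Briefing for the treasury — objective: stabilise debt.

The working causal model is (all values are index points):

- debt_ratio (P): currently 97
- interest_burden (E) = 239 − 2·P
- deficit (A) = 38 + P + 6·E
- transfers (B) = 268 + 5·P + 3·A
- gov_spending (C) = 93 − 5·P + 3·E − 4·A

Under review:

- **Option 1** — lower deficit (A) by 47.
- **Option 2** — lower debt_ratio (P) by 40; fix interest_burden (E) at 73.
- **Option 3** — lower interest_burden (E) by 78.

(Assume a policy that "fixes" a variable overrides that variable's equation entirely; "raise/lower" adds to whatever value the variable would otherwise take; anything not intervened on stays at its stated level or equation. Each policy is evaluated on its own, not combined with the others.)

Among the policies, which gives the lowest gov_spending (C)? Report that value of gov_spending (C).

Option 1 (A − 47):
  P = 97
  E = 239 − 2·97 = 45
  A = 38 + 97 + 6·45 (−47 from intervention) = 358
  C = 93 − 5·97 + 3·45 − 4·358 = -1689
Option 2 (P − 40, E := 73):
  P = 97 − 40 = 57
  E = 73
  A = 38 + 57 + 6·73 = 533
  C = 93 − 5·57 + 3·73 − 4·533 = -2105
Option 3 (E − 78):
  P = 97
  E = 239 − 2·97 (−78 from intervention) = -33
  A = 38 + 97 + 6·(-33) = -63
  C = 93 − 5·97 + 3·(-33) − 4·(-63) = -239
Comparing — Option 1: C=-1689, Option 2: C=-2105, Option 3: C=-239. Lowest is -2105 (Option 2).

-2105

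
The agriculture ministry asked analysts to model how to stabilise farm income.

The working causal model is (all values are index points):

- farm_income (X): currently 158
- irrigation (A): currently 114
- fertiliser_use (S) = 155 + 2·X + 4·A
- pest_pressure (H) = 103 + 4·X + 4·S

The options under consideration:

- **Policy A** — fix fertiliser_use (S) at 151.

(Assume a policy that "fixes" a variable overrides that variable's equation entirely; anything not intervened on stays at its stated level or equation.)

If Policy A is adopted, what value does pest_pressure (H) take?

Policy A (S := 151):
  X = 158
  A = 114
  S = 151
  H = 103 + 4·158 + 4·151 = 1339

1339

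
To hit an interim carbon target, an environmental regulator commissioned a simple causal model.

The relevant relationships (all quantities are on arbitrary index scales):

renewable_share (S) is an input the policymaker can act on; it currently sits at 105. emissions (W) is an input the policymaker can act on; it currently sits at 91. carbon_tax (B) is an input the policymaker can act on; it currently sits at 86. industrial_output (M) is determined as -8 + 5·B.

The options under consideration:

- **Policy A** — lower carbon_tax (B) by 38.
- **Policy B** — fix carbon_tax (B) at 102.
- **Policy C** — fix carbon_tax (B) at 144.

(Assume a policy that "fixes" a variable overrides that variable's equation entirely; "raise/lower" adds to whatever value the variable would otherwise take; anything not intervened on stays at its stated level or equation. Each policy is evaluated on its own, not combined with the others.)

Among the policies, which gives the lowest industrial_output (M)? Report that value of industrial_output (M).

232

Policy A (B − 38):
  B = 86 − 38 = 48
  M = -8 + 5·48 = 232
Policy B (B := 102):
  B = 102
  M = -8 + 5·102 = 502
Policy C (B := 144):
  B = 144
  M = -8 + 5·144 = 712
Comparing — Policy A: M=232, Policy B: M=502, Policy C: M=712. Lowest is 232 (Policy A).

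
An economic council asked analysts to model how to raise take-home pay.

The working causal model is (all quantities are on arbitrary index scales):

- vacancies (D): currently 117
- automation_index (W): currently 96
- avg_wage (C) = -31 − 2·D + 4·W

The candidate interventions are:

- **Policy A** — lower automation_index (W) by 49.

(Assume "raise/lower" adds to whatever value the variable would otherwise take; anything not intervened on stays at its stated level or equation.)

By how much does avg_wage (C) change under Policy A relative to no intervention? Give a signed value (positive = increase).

-196

Baseline:
  D = 117
  W = 96
  C = -31 − 2·117 + 4·96 = 119
Policy A (W − 49):
  D = 117
  W = 96 − 49 = 47
  C = -31 − 2·117 + 4·47 = -77
Change in C: -77 − 119 = -196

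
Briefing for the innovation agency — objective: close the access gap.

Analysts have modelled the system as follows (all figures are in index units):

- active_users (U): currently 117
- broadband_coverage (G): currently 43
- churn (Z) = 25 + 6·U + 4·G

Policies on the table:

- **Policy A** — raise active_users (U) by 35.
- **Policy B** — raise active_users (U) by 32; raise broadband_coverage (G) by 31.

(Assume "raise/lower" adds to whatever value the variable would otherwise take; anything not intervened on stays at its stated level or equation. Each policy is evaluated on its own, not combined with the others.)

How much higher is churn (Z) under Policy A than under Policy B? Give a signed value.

-106

Policy A (U + 35):
  U = 117 + 35 = 152
  G = 43
  Z = 25 + 6·152 + 4·43 = 1109
Policy B (U + 32, G + 31):
  U = 117 + 32 = 149
  G = 43 + 31 = 74
  Z = 25 + 6·149 + 4·74 = 1215
Z: 1109 − 1215 = -106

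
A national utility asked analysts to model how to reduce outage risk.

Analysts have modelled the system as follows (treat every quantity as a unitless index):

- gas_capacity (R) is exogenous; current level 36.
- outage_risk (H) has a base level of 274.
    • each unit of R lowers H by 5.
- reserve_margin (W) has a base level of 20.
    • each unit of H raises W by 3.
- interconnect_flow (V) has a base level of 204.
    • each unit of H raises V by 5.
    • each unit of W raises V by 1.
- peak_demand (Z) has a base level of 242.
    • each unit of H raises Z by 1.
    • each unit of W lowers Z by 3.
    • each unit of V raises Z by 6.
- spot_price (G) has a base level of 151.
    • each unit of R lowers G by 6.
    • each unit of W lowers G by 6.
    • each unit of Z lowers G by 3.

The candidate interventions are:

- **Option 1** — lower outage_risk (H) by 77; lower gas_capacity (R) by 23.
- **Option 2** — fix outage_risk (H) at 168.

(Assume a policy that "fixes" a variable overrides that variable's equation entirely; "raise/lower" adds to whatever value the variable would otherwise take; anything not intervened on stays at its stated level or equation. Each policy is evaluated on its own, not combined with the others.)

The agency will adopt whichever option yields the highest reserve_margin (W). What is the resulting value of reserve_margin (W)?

524

Option 1 (H − 77, R − 23):
  R = 36 − 23 = 13
  H = 274 − 5·13 (−77 from intervention) = 132
  W = 20 + 3·132 = 416
Option 2 (H := 168):
  R = 36
  H = 168
  W = 20 + 3·168 = 524
Comparing — Option 1: W=416, Option 2: W=524. Highest is 524 (Option 2).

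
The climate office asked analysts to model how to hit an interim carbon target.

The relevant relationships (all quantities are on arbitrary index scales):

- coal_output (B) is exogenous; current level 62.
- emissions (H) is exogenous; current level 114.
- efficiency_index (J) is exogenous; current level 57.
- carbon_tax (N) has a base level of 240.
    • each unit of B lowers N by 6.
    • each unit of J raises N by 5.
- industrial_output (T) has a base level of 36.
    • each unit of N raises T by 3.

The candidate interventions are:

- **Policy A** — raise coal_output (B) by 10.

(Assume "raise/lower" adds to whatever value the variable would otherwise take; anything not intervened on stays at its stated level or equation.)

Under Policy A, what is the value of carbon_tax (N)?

Policy A (B + 10):
  B = 62 + 10 = 72
  J = 57
  N = 240 − 6·72 + 5·57 = 93

93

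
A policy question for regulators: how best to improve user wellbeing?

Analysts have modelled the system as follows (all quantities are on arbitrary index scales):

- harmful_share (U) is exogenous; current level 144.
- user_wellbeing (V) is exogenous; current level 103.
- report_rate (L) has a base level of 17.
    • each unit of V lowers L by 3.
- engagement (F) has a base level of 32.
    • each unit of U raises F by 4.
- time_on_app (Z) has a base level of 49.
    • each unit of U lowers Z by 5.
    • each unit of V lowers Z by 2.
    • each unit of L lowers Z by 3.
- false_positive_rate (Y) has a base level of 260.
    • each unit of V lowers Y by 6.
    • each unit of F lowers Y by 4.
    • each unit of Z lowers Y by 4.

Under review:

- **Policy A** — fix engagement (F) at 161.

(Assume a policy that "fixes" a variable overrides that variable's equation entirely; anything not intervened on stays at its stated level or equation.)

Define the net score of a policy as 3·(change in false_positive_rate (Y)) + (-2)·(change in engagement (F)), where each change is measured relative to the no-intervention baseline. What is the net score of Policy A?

6258

Baseline:
  U = 144
  V = 103
  L = 17 − 3·103 = -292
  F = 32 + 4·144 = 608
  Z = 49 − 5·144 − 2·103 − 3·(-292) = -1
  Y = 260 − 6·103 − 4·608 − 4·(-1) = -2786
Policy A (F := 161):
  U = 144
  V = 103
  L = 17 − 3·103 = -292
  F = 161
  Z = 49 − 5·144 − 2·103 − 3·(-292) = -1
  Y = 260 − 6·103 − 4·161 − 4·(-1) = -998
ΔY = -998 − (-2786) = 1788; ΔF = 161 − 608 = -447
Score = 3·1788 + (-2)·(-447) = 6258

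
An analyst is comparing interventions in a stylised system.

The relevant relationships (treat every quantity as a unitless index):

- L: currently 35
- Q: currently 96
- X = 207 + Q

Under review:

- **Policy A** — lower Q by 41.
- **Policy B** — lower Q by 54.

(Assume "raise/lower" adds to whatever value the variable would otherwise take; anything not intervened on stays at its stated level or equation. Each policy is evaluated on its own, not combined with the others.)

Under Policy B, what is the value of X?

249

Policy B (Q − 54):
  Q = 96 − 54 = 42
  X = 207 + 42 = 249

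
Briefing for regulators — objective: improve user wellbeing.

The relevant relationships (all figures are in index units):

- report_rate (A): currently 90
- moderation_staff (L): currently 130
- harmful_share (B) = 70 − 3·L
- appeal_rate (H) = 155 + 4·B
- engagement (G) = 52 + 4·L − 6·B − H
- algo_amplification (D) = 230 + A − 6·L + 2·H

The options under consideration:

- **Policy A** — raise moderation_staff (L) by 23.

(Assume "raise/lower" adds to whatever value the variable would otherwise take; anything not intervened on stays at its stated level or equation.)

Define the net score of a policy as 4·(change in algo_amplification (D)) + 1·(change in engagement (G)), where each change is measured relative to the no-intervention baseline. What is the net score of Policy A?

-1978

Baseline:
  A = 90
  L = 130
  B = 70 − 3·130 = -320
  H = 155 + 4·(-320) = -1125
  G = 52 + 4·130 − 6·(-320) − (-1125) = 3617
  D = 230 + 90 − 6·130 + 2·(-1125) = -2710
Policy A (L + 23):
  A = 90
  L = 130 + 23 = 153
  B = 70 − 3·153 = -389
  H = 155 + 4·(-389) = -1401
  G = 52 + 4·153 − 6·(-389) − (-1401) = 4399
  D = 230 + 90 − 6·153 + 2·(-1401) = -3400
ΔD = -3400 − (-2710) = -690; ΔG = 4399 − 3617 = 782
Score = 4·(-690) + 1·782 = -1978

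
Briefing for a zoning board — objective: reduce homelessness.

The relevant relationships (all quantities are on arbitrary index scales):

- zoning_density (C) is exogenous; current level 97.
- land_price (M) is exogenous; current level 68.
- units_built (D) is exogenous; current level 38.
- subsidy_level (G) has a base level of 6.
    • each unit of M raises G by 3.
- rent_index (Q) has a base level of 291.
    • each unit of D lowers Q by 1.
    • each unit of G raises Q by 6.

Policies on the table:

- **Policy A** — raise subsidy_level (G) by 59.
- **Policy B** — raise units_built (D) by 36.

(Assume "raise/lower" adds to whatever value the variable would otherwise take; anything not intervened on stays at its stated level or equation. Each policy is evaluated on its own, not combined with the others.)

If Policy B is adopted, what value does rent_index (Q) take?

1477

Policy B (D + 36):
  M = 68
  D = 38 + 36 = 74
  G = 6 + 3·68 = 210
  Q = 291 − 74 + 6·210 = 1477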